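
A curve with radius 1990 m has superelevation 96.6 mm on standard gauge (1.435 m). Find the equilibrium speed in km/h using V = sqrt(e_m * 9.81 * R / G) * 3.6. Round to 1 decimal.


Convert cant: e = 96.6 mm = 0.0966 m
V_ms = sqrt(0.0966 * 9.81 * 1990 / 1.435)
V_ms = sqrt(1314.157171) = 36.2513 m/s
V = 36.2513 * 3.6 = 130.5 km/h

130.5


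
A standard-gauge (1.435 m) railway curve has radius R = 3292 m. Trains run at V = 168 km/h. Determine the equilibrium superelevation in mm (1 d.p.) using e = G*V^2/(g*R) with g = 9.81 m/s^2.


Convert speed: V = 168 / 3.6 = 46.6667 m/s
Apply formula: e = 1.435 * 46.6667^2 / (9.81 * 3292)
e = 1.435 * 2177.7778 / 32294.52
e = 0.096769 m = 96.8 mm

96.8


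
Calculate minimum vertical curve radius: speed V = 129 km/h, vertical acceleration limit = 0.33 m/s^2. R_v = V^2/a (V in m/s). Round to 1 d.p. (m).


Convert speed: V = 129 / 3.6 = 35.8333 m/s
V^2 = 1284.0278 m^2/s^2
R_v = 1284.0278 / 0.33
R_v = 3891.0 m

3891.0


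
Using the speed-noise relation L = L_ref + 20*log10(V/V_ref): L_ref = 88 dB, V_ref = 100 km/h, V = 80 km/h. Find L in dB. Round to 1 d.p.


V/V_ref = 80 / 100 = 0.8
log10(0.8) = -0.09691
20 * -0.09691 = -1.9382
L = 88 + -1.9382 = 86.1 dB

86.1


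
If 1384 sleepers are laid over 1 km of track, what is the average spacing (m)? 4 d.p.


Spacing = 1000 m / number of sleepers
Spacing = 1000 / 1384
Spacing = 0.7225 m

0.7225


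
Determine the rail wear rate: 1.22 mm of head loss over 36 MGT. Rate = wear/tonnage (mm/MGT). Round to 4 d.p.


Wear rate = total wear / cumulative tonnage
Rate = 1.22 / 36
Rate = 0.0339 mm/MGT

0.0339


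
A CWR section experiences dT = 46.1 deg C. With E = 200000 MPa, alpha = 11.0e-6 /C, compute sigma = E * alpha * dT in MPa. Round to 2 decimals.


sigma = E * alpha * dT
sigma = 200000 * 11.0e-6 * 46.1
sigma = 2.2 * 46.1
sigma = 101.42 MPa

101.42


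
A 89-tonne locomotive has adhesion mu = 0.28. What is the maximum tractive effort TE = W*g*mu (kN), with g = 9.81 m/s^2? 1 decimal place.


TE_max = W * g * mu
TE_max = 89 * 9.81 * 0.28
TE_max = 873.09 * 0.28
TE_max = 244.5 kN

244.5


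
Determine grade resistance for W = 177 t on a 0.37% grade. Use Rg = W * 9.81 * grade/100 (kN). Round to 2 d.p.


Rg = W * 9.81 * grade / 100
Rg = 177 * 9.81 * 0.37 / 100
Rg = 1736.37 * 0.0037
Rg = 6.42 kN

6.42


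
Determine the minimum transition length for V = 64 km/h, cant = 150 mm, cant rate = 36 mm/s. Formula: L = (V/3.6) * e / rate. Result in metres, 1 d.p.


Convert speed: V = 64 / 3.6 = 17.7778 m/s
L = 17.7778 * 150 / 36
L = 2666.6667 / 36
L = 74.1 m

74.1


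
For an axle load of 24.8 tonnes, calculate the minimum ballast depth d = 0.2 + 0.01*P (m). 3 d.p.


d = 0.2 + 0.01 * 24.8
d = 0.2 + 0.248
d = 0.448 m

0.448


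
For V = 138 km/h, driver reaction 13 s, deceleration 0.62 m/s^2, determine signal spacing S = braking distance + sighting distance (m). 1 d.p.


V = 138 / 3.6 = 38.3333 m/s
Braking distance = 38.3333^2 / (2*0.62) = 1185.0358 m
Sighting distance = 38.3333 * 13 = 498.3333 m
S = 1185.0358 + 498.3333 = 1683.4 m

1683.4


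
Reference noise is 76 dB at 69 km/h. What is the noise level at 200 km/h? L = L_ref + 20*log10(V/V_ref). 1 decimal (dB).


V/V_ref = 200 / 69 = 2.898551
log10(2.898551) = 0.462181
20 * 0.462181 = 9.2436
L = 76 + 9.2436 = 85.2 dB

85.2


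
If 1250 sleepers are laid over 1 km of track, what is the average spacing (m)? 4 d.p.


Spacing = 1000 m / number of sleepers
Spacing = 1000 / 1250
Spacing = 0.8000 m

0.8000


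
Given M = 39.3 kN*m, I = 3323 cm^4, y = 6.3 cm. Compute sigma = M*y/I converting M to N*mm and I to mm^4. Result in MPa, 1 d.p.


Convert units:
M = 39.3 kN*m = 39300000 N*mm
y = 6.3 cm = 63 mm
I = 3323 cm^4 = 33230000 mm^4
sigma = 39300000 * 63 / 33230000
sigma = 74.5 MPa

74.5


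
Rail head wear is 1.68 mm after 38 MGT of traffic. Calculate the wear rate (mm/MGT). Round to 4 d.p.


Wear rate = total wear / cumulative tonnage
Rate = 1.68 / 38
Rate = 0.0442 mm/MGT

0.0442


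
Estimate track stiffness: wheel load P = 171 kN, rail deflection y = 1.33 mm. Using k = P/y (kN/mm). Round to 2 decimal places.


Track stiffness k = P / y
k = 171 / 1.33
k = 128.57 kN/mm

128.57


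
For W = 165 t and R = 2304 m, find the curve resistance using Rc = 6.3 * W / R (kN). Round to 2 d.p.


Rc = 6.3 * W / R
Rc = 6.3 * 165 / 2304
Rc = 1039.5 / 2304
Rc = 0.45 kN

0.45


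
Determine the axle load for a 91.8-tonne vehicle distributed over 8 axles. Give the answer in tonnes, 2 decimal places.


Load per axle = total weight / number of axles
Load = 91.8 / 8
Load = 11.48 tonnes

11.48


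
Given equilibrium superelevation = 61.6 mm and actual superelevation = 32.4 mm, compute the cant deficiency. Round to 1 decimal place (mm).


Cant deficiency = equilibrium cant - actual cant
CD = 61.6 - 32.4
CD = 29.2 mm

29.2


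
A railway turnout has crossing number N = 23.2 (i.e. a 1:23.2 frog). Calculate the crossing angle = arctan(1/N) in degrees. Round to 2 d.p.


1/N = 1/23.2 = 0.043103
angle = arctan(0.043103) = 0.043077 rad
angle = 0.043077 * 180/pi = 2.47 degrees

2.47


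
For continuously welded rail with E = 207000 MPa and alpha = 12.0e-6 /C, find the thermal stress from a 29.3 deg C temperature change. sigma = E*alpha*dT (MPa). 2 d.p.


sigma = E * alpha * dT
sigma = 207000 * 12.0e-6 * 29.3
sigma = 2.484 * 29.3
sigma = 72.78 MPa

72.78


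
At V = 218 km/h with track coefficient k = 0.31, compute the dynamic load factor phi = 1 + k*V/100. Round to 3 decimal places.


phi = 1 + k * V / 100
phi = 1 + 0.31 * 218 / 100
phi = 1 + 0.6758
phi = 1.676

1.676


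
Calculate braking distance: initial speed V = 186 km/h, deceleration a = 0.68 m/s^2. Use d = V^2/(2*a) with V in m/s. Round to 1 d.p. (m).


Convert speed: V = 186 / 3.6 = 51.6667 m/s
V^2 = 2669.4444
d = 2669.4444 / (2 * 0.68)
d = 2669.4444 / 1.36
d = 1962.8 m

1962.8


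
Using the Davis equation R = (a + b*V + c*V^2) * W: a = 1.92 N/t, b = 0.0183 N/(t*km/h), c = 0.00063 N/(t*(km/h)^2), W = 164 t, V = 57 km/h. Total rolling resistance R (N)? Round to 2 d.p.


b*V = 0.0183 * 57 = 1.0431
c*V^2 = 0.00063 * 3249 = 2.04687
R_per_t = 1.92 + 1.0431 + 2.04687 = 5.00997 N/t
R_total = 5.00997 * 164 = 821.64 N

821.64


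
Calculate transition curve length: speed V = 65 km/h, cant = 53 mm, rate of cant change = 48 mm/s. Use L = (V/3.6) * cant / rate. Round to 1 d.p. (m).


Convert speed: V = 65 / 3.6 = 18.0556 m/s
L = 18.0556 * 53 / 48
L = 956.9444 / 48
L = 19.9 m

19.9


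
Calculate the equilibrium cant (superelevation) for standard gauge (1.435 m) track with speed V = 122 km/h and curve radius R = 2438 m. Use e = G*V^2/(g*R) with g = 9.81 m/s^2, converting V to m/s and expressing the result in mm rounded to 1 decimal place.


Convert speed: V = 122 / 3.6 = 33.8889 m/s
Apply formula: e = 1.435 * 33.8889^2 / (9.81 * 2438)
e = 1.435 * 1148.4568 / 23916.78
e = 0.068907 m = 68.9 mm

68.9


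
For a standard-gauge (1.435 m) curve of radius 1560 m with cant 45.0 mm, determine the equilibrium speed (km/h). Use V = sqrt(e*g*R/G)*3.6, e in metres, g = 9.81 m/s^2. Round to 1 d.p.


Convert cant: e = 45.0 mm = 0.0450 m
V_ms = sqrt(0.0450 * 9.81 * 1560 / 1.435)
V_ms = sqrt(479.903833) = 21.9067 m/s
V = 21.9067 * 3.6 = 78.9 km/h

78.9


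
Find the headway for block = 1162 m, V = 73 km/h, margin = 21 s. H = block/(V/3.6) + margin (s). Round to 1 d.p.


V = 73 / 3.6 = 20.2778 m/s
Block traversal time = 1162 / 20.2778 = 57.3041 s
Headway = 57.3041 + 21
Headway = 78.3 s

78.3


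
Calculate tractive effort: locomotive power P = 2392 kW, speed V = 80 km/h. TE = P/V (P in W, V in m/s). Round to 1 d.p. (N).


Convert: P = 2392 kW = 2392000 W
V = 80 / 3.6 = 22.2222 m/s
TE = 2392000 / 22.2222
TE = 107640.0 N

107640.0


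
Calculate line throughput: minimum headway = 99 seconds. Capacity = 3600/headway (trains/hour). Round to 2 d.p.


Capacity = 3600 / headway
Capacity = 3600 / 99
Capacity = 36.36 trains/hour

36.36


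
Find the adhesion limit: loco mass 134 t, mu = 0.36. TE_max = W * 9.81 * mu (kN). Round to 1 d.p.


TE_max = W * g * mu
TE_max = 134 * 9.81 * 0.36
TE_max = 1314.54 * 0.36
TE_max = 473.2 kN

473.2


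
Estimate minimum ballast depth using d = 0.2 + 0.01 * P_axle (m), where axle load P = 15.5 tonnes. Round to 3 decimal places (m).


d = 0.2 + 0.01 * 15.5
d = 0.2 + 0.155
d = 0.355 m

0.355


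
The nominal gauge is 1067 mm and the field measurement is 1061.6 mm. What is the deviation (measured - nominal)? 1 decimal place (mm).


Deviation = measured - nominal
Deviation = 1061.6 - 1067
Deviation = -5.4 mm

-5.4


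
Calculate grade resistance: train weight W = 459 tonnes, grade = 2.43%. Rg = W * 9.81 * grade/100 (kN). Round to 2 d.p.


Rg = W * 9.81 * grade / 100
Rg = 459 * 9.81 * 2.43 / 100
Rg = 4502.79 * 0.0243
Rg = 109.42 kN

109.42


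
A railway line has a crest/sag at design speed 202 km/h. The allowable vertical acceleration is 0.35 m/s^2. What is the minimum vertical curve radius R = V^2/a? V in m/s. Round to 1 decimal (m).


Convert speed: V = 202 / 3.6 = 56.1111 m/s
V^2 = 3148.4568 m^2/s^2
R_v = 3148.4568 / 0.35
R_v = 8995.6 m

8995.6


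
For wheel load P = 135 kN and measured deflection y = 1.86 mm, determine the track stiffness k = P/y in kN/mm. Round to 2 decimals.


Track stiffness k = P / y
k = 135 / 1.86
k = 72.58 kN/mm

72.58


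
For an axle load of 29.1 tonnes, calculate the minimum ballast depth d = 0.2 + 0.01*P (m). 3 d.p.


d = 0.2 + 0.01 * 29.1
d = 0.2 + 0.291
d = 0.491 m

0.491


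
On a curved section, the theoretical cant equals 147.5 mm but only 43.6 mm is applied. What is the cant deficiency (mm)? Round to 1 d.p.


Cant deficiency = equilibrium cant - actual cant
CD = 147.5 - 43.6
CD = 103.9 mm

103.9


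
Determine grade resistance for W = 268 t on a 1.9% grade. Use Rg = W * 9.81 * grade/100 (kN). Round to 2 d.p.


Rg = W * 9.81 * grade / 100
Rg = 268 * 9.81 * 1.9 / 100
Rg = 2629.08 * 0.019
Rg = 49.95 kN

49.95


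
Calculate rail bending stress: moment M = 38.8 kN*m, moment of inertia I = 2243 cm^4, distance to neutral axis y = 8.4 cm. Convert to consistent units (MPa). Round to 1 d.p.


Convert units:
M = 38.8 kN*m = 38800000 N*mm
y = 8.4 cm = 84 mm
I = 2243 cm^4 = 22430000 mm^4
sigma = 38800000 * 84 / 22430000
sigma = 145.3 MPa

145.3


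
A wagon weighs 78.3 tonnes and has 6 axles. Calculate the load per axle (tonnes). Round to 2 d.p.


Load per axle = total weight / number of axles
Load = 78.3 / 6
Load = 13.05 tonnes

13.05


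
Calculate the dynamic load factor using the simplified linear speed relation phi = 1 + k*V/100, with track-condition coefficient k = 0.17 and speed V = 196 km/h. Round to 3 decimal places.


phi = 1 + k * V / 100
phi = 1 + 0.17 * 196 / 100
phi = 1 + 0.3332
phi = 1.333

1.333


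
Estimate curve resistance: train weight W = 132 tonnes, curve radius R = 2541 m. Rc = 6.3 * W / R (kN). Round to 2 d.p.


Rc = 6.3 * W / R
Rc = 6.3 * 132 / 2541
Rc = 831.6 / 2541
Rc = 0.33 kN

0.33


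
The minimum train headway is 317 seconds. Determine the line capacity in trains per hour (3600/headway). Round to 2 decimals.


Capacity = 3600 / headway
Capacity = 3600 / 317
Capacity = 11.36 trains/hour

11.36


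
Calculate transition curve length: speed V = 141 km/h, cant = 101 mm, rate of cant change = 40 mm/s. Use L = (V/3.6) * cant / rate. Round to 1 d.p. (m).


Convert speed: V = 141 / 3.6 = 39.1667 m/s
L = 39.1667 * 101 / 40
L = 3955.8333 / 40
L = 98.9 m

98.9


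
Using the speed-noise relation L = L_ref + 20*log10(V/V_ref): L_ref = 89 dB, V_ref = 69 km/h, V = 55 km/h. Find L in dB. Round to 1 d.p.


V/V_ref = 55 / 69 = 0.797101
log10(0.797101) = -0.098486
20 * -0.098486 = -1.9697
L = 89 + -1.9697 = 87.0 dB

87.0


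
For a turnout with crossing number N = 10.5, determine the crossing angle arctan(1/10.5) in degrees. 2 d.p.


1/N = 1/10.5 = 0.095238
angle = arctan(0.095238) = 0.094952 rad
angle = 0.094952 * 180/pi = 5.44 degrees

5.44


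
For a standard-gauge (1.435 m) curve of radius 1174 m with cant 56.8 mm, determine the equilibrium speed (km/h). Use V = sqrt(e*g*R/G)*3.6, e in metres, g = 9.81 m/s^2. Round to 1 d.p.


Convert cant: e = 56.8 mm = 0.0568 m
V_ms = sqrt(0.0568 * 9.81 * 1174 / 1.435)
V_ms = sqrt(455.862155) = 21.3509 m/s
V = 21.3509 * 3.6 = 76.9 km/h

76.9


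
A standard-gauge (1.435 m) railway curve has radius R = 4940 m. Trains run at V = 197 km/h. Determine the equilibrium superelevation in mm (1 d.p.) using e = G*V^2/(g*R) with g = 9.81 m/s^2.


Convert speed: V = 197 / 3.6 = 54.7222 m/s
Apply formula: e = 1.435 * 54.7222^2 / (9.81 * 4940)
e = 1.435 * 2994.5216 / 48461.4
e = 0.088671 m = 88.7 mm

88.7


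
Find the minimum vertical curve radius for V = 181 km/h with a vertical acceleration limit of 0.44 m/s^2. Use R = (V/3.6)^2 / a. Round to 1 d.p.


Convert speed: V = 181 / 3.6 = 50.2778 m/s
V^2 = 2527.8549 m^2/s^2
R_v = 2527.8549 / 0.44
R_v = 5745.1 m

5745.1


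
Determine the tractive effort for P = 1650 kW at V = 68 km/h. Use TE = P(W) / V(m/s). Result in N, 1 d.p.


Convert: P = 1650 kW = 1650000 W
V = 68 / 3.6 = 18.8889 m/s
TE = 1650000 / 18.8889
TE = 87352.9 N

87352.9


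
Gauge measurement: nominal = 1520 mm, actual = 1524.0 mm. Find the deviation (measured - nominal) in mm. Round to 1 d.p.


Deviation = measured - nominal
Deviation = 1524.0 - 1520
Deviation = 4.0 mm

4.0


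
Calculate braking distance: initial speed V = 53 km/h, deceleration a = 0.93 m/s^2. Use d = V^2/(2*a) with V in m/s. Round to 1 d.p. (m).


Convert speed: V = 53 / 3.6 = 14.7222 m/s
V^2 = 216.7438
d = 216.7438 / (2 * 0.93)
d = 216.7438 / 1.86
d = 116.5 m

116.5


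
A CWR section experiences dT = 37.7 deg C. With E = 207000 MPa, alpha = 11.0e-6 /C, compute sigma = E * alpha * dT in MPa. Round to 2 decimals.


sigma = E * alpha * dT
sigma = 207000 * 11.0e-6 * 37.7
sigma = 2.277 * 37.7
sigma = 85.84 MPa

85.84


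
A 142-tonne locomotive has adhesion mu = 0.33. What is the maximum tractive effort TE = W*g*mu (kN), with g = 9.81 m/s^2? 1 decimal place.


TE_max = W * g * mu
TE_max = 142 * 9.81 * 0.33
TE_max = 1393.02 * 0.33
TE_max = 459.7 kN

459.7


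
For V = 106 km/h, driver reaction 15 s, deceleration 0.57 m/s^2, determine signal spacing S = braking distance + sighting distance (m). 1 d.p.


V = 106 / 3.6 = 29.4444 m/s
Braking distance = 29.4444^2 / (2*0.57) = 760.5047 m
Sighting distance = 29.4444 * 15 = 441.6667 m
S = 760.5047 + 441.6667 = 1202.2 m

1202.2


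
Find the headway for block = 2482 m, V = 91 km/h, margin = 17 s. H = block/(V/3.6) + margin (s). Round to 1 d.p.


V = 91 / 3.6 = 25.2778 m/s
Block traversal time = 2482 / 25.2778 = 98.189 s
Headway = 98.189 + 17
Headway = 115.2 s

115.2


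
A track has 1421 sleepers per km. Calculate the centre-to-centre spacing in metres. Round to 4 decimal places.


Spacing = 1000 m / number of sleepers
Spacing = 1000 / 1421
Spacing = 0.7037 m

0.7037


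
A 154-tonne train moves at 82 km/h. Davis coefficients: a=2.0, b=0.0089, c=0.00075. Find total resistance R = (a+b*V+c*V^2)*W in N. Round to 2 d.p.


b*V = 0.0089 * 82 = 0.7298
c*V^2 = 0.00075 * 6724 = 5.043
R_per_t = 2.0 + 0.7298 + 5.043 = 7.7728 N/t
R_total = 7.7728 * 154 = 1197.01 N

1197.01


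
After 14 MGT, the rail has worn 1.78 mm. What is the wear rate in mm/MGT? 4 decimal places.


Wear rate = total wear / cumulative tonnage
Rate = 1.78 / 14
Rate = 0.1271 mm/MGT

0.1271


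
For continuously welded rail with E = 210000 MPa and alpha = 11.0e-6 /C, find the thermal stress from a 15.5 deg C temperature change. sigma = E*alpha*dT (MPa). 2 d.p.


sigma = E * alpha * dT
sigma = 210000 * 11.0e-6 * 15.5
sigma = 2.31 * 15.5
sigma = 35.81 MPa

35.81


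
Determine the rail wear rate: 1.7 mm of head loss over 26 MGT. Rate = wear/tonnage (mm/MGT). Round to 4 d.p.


Wear rate = total wear / cumulative tonnage
Rate = 1.7 / 26
Rate = 0.0654 mm/MGT

0.0654


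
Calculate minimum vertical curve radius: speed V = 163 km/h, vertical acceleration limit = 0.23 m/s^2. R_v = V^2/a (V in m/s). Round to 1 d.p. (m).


Convert speed: V = 163 / 3.6 = 45.2778 m/s
V^2 = 2050.0772 m^2/s^2
R_v = 2050.0772 / 0.23
R_v = 8913.4 m

8913.4


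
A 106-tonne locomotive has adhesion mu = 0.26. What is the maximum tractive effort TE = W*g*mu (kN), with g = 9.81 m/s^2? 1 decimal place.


TE_max = W * g * mu
TE_max = 106 * 9.81 * 0.26
TE_max = 1039.86 * 0.26
TE_max = 270.4 kN

270.4


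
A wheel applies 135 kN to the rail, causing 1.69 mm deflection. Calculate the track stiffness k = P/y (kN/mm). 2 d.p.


Track stiffness k = P / y
k = 135 / 1.69
k = 79.88 kN/mm

79.88


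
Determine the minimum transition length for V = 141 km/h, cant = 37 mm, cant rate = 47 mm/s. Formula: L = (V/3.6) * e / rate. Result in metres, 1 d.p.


Convert speed: V = 141 / 3.6 = 39.1667 m/s
L = 39.1667 * 37 / 47
L = 1449.1667 / 47
L = 30.8 m

30.8


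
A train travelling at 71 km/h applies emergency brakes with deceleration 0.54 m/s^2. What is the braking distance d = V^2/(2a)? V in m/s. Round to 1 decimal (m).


Convert speed: V = 71 / 3.6 = 19.7222 m/s
V^2 = 388.966
d = 388.966 / (2 * 0.54)
d = 388.966 / 1.08
d = 360.2 m

360.2


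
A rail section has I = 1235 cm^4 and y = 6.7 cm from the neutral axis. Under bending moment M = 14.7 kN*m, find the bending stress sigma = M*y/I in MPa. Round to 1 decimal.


Convert units:
M = 14.7 kN*m = 14700000 N*mm
y = 6.7 cm = 67 mm
I = 1235 cm^4 = 12350000 mm^4
sigma = 14700000 * 67 / 12350000
sigma = 79.7 MPa

79.7


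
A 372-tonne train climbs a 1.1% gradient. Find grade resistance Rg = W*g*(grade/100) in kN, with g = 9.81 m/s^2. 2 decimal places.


Rg = W * 9.81 * grade / 100
Rg = 372 * 9.81 * 1.1 / 100
Rg = 3649.32 * 0.011
Rg = 40.14 kN

40.14


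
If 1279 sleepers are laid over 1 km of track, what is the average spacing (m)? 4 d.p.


Spacing = 1000 m / number of sleepers
Spacing = 1000 / 1279
Spacing = 0.7819 m

0.7819


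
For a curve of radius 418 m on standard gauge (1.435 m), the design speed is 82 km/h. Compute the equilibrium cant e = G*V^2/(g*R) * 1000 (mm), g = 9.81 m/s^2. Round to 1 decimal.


Convert speed: V = 82 / 3.6 = 22.7778 m/s
Apply formula: e = 1.435 * 22.7778^2 / (9.81 * 418)
e = 1.435 * 518.8272 / 4100.58
e = 0.181564 m = 181.6 mm

181.6


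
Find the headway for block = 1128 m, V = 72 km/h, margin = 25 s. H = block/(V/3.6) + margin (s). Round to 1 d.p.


V = 72 / 3.6 = 20.0 m/s
Block traversal time = 1128 / 20.0 = 56.4 s
Headway = 56.4 + 25
Headway = 81.4 s

81.4


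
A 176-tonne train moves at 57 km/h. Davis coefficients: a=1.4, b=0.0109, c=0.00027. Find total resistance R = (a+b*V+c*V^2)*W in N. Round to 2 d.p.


b*V = 0.0109 * 57 = 0.6213
c*V^2 = 0.00027 * 3249 = 0.87723
R_per_t = 1.4 + 0.6213 + 0.87723 = 2.89853 N/t
R_total = 2.89853 * 176 = 510.14 N

510.14


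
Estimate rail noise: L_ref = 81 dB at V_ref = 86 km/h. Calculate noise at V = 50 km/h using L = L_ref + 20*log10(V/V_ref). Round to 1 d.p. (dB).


V/V_ref = 50 / 86 = 0.581395
log10(0.581395) = -0.235528
20 * -0.235528 = -4.7106
L = 81 + -4.7106 = 76.3 dB

76.3


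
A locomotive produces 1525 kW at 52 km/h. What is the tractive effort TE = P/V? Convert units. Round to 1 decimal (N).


Convert: P = 1525 kW = 1525000 W
V = 52 / 3.6 = 14.4444 m/s
TE = 1525000 / 14.4444
TE = 105576.9 N

105576.9


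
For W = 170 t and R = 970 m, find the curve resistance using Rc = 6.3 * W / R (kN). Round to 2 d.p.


Rc = 6.3 * W / R
Rc = 6.3 * 170 / 970
Rc = 1071.0 / 970
Rc = 1.10 kN

1.10


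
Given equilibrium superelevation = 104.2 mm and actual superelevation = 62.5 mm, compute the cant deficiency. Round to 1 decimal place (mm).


Cant deficiency = equilibrium cant - actual cant
CD = 104.2 - 62.5
CD = 41.7 mm

41.7


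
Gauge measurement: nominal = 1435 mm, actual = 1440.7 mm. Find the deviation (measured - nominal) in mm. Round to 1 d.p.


Deviation = measured - nominal
Deviation = 1440.7 - 1435
Deviation = 5.7 mm

5.7


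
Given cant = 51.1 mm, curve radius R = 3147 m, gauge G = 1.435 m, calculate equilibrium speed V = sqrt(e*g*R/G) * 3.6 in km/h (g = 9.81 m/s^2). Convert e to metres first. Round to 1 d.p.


Convert cant: e = 51.1 mm = 0.0511 m
V_ms = sqrt(0.0511 * 9.81 * 3147 / 1.435)
V_ms = sqrt(1099.346883) = 33.1564 m/s
V = 33.1564 * 3.6 = 119.4 km/h

119.4


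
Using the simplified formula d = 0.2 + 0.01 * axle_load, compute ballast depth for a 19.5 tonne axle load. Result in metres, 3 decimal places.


d = 0.2 + 0.01 * 19.5
d = 0.2 + 0.195
d = 0.395 m

0.395


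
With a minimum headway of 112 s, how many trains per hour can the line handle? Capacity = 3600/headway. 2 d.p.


Capacity = 3600 / headway
Capacity = 3600 / 112
Capacity = 32.14 trains/hour

32.14


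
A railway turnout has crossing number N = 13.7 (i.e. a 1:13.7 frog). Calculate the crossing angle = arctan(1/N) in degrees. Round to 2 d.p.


1/N = 1/13.7 = 0.072993
angle = arctan(0.072993) = 0.072863 rad
angle = 0.072863 * 180/pi = 4.17 degrees

4.17


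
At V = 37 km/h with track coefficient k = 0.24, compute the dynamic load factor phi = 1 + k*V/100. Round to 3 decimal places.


phi = 1 + k * V / 100
phi = 1 + 0.24 * 37 / 100
phi = 1 + 0.0888
phi = 1.089

1.089


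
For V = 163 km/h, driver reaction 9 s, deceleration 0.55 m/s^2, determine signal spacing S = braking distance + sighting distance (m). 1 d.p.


V = 163 / 3.6 = 45.2778 m/s
Braking distance = 45.2778^2 / (2*0.55) = 1863.7065 m
Sighting distance = 45.2778 * 9 = 407.5 m
S = 1863.7065 + 407.5 = 2271.2 m

2271.2


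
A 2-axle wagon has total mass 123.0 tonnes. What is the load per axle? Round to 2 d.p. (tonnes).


Load per axle = total weight / number of axles
Load = 123.0 / 2
Load = 61.50 tonnes

61.50


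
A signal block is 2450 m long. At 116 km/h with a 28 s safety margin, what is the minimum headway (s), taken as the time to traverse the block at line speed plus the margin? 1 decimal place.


V = 116 / 3.6 = 32.2222 m/s
Block traversal time = 2450 / 32.2222 = 76.0345 s
Headway = 76.0345 + 28
Headway = 104.0 s

104.0


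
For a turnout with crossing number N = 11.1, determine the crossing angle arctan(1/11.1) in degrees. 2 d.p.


1/N = 1/11.1 = 0.09009
angle = arctan(0.09009) = 0.089848 rad
angle = 0.089848 * 180/pi = 5.15 degrees

5.15


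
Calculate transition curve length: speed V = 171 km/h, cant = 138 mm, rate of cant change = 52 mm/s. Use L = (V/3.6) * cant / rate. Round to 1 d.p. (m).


Convert speed: V = 171 / 3.6 = 47.5 m/s
L = 47.5 * 138 / 52
L = 6555.0 / 52
L = 126.1 m

126.1


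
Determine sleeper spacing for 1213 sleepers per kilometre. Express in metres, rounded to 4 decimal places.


Spacing = 1000 m / number of sleepers
Spacing = 1000 / 1213
Spacing = 0.8244 m

0.8244


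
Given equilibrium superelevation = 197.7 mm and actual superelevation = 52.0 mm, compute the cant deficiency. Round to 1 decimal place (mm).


Cant deficiency = equilibrium cant - actual cant
CD = 197.7 - 52.0
CD = 145.7 mm

145.7


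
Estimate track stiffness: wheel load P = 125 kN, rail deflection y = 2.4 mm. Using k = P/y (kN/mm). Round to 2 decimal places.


Track stiffness k = P / y
k = 125 / 2.4
k = 52.08 kN/mm

52.08


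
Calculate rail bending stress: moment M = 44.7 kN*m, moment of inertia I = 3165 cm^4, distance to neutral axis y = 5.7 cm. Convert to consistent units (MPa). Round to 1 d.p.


Convert units:
M = 44.7 kN*m = 44700000 N*mm
y = 5.7 cm = 57 mm
I = 3165 cm^4 = 31650000 mm^4
sigma = 44700000 * 57 / 31650000
sigma = 80.5 MPa

80.5


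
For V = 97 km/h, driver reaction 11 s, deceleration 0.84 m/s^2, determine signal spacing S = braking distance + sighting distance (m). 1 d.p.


V = 97 / 3.6 = 26.9444 m/s
Braking distance = 26.9444^2 / (2*0.84) = 432.1447 m
Sighting distance = 26.9444 * 11 = 296.3889 m
S = 432.1447 + 296.3889 = 728.5 m

728.5


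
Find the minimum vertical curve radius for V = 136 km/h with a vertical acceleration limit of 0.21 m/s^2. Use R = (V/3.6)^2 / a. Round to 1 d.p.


Convert speed: V = 136 / 3.6 = 37.7778 m/s
V^2 = 1427.1605 m^2/s^2
R_v = 1427.1605 / 0.21
R_v = 6796.0 m

6796.0


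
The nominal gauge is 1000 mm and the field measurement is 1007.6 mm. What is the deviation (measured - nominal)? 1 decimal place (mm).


Deviation = measured - nominal
Deviation = 1007.6 - 1000
Deviation = 7.6 mm

7.6


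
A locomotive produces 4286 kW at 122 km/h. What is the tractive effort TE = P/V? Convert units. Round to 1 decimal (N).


Convert: P = 4286 kW = 4286000 W
V = 122 / 3.6 = 33.8889 m/s
TE = 4286000 / 33.8889
TE = 126472.1 N

126472.1


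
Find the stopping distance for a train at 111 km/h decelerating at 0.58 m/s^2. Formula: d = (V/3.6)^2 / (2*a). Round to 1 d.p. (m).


Convert speed: V = 111 / 3.6 = 30.8333 m/s
V^2 = 950.6944
d = 950.6944 / (2 * 0.58)
d = 950.6944 / 1.16
d = 819.6 m

819.6


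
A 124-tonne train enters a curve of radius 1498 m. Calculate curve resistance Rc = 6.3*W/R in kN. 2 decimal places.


Rc = 6.3 * W / R
Rc = 6.3 * 124 / 1498
Rc = 781.2 / 1498
Rc = 0.52 kN

0.52


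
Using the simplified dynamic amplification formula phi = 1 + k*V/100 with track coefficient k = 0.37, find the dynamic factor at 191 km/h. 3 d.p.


phi = 1 + k * V / 100
phi = 1 + 0.37 * 191 / 100
phi = 1 + 0.7067
phi = 1.707

1.707


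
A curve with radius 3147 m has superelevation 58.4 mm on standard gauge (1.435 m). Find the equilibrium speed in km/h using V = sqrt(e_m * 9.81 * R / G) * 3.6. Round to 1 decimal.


Convert cant: e = 58.4 mm = 0.0584 m
V_ms = sqrt(0.0584 * 9.81 * 3147 / 1.435)
V_ms = sqrt(1256.396438) = 35.4457 m/s
V = 35.4457 * 3.6 = 127.6 km/h

127.6


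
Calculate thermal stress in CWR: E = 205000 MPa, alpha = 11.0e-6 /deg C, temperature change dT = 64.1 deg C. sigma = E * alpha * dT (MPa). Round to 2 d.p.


sigma = E * alpha * dT
sigma = 205000 * 11.0e-6 * 64.1
sigma = 2.255 * 64.1
sigma = 144.55 MPa

144.55


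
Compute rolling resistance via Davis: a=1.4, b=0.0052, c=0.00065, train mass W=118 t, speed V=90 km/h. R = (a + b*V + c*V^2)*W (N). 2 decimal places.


b*V = 0.0052 * 90 = 0.468
c*V^2 = 0.00065 * 8100 = 5.265
R_per_t = 1.4 + 0.468 + 5.265 = 7.133 N/t
R_total = 7.133 * 118 = 841.69 N

841.69


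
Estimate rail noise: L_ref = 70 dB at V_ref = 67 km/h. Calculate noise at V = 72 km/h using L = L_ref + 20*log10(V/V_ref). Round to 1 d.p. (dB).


V/V_ref = 72 / 67 = 1.074627
log10(1.074627) = 0.031258
20 * 0.031258 = 0.6252
L = 70 + 0.6252 = 70.6 dB

70.6


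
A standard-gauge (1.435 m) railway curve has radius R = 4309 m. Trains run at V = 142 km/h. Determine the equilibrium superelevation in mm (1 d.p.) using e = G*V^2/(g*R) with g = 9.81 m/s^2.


Convert speed: V = 142 / 3.6 = 39.4444 m/s
Apply formula: e = 1.435 * 39.4444^2 / (9.81 * 4309)
e = 1.435 * 1555.8642 / 42271.29
e = 0.052818 m = 52.8 mm

52.8


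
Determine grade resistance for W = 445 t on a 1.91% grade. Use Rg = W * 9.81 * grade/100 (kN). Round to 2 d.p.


Rg = W * 9.81 * grade / 100
Rg = 445 * 9.81 * 1.91 / 100
Rg = 4365.45 * 0.0191
Rg = 83.38 kN

83.38


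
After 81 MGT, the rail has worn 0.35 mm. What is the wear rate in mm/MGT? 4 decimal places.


Wear rate = total wear / cumulative tonnage
Rate = 0.35 / 81
Rate = 0.0043 mm/MGT

0.0043


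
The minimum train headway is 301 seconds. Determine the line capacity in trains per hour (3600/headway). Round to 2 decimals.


Capacity = 3600 / headway
Capacity = 3600 / 301
Capacity = 11.96 trains/hour

11.96


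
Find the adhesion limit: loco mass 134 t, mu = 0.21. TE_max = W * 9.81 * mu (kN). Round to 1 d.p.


TE_max = W * g * mu
TE_max = 134 * 9.81 * 0.21
TE_max = 1314.54 * 0.21
TE_max = 276.1 kN

276.1


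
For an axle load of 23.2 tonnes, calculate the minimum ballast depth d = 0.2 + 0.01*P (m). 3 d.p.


d = 0.2 + 0.01 * 23.2
d = 0.2 + 0.232
d = 0.432 m

0.432


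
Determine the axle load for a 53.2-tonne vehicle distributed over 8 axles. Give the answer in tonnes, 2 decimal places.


Load per axle = total weight / number of axles
Load = 53.2 / 8
Load = 6.65 tonnes

6.65


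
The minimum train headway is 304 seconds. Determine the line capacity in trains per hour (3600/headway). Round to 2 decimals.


Capacity = 3600 / headway
Capacity = 3600 / 304
Capacity = 11.84 trains/hour

11.84


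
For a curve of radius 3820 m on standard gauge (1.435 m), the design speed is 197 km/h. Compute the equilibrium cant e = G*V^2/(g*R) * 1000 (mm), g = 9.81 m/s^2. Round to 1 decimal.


Convert speed: V = 197 / 3.6 = 54.7222 m/s
Apply formula: e = 1.435 * 54.7222^2 / (9.81 * 3820)
e = 1.435 * 2994.5216 / 37474.2
e = 0.114669 m = 114.7 mm

114.7


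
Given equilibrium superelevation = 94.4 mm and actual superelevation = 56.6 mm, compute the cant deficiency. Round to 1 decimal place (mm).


Cant deficiency = equilibrium cant - actual cant
CD = 94.4 - 56.6
CD = 37.8 mm

37.8


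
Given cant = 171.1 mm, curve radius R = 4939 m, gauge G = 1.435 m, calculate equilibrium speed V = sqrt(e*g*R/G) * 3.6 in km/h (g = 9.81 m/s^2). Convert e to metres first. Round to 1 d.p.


Convert cant: e = 171.1 mm = 0.1711 m
V_ms = sqrt(0.1711 * 9.81 * 4939 / 1.435)
V_ms = sqrt(5777.050208) = 76.0069 m/s
V = 76.0069 * 3.6 = 273.6 km/h

273.6


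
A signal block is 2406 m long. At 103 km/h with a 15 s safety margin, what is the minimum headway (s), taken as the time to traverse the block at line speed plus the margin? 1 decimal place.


V = 103 / 3.6 = 28.6111 m/s
Block traversal time = 2406 / 28.6111 = 84.0932 s
Headway = 84.0932 + 15
Headway = 99.1 s

99.1


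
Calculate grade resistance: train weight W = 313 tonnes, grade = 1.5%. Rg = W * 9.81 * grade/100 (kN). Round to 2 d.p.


Rg = W * 9.81 * grade / 100
Rg = 313 * 9.81 * 1.5 / 100
Rg = 3070.53 * 0.015
Rg = 46.06 kN

46.06


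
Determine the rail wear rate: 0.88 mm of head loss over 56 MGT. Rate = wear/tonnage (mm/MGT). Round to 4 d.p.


Wear rate = total wear / cumulative tonnage
Rate = 0.88 / 56
Rate = 0.0157 mm/MGT

0.0157


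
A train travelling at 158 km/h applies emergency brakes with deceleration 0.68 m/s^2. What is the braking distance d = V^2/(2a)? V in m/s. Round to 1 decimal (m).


Convert speed: V = 158 / 3.6 = 43.8889 m/s
V^2 = 1926.2346
d = 1926.2346 / (2 * 0.68)
d = 1926.2346 / 1.36
d = 1416.3 m

1416.3


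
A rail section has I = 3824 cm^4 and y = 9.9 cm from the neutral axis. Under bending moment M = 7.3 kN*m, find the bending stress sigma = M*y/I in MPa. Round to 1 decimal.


Convert units:
M = 7.3 kN*m = 7300000 N*mm
y = 9.9 cm = 99 mm
I = 3824 cm^4 = 38240000 mm^4
sigma = 7300000 * 99 / 38240000
sigma = 18.9 MPa

18.9


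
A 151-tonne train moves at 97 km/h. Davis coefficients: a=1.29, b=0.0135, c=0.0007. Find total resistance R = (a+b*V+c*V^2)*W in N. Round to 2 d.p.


b*V = 0.0135 * 97 = 1.3095
c*V^2 = 0.0007 * 9409 = 6.5863
R_per_t = 1.29 + 1.3095 + 6.5863 = 9.1858 N/t
R_total = 9.1858 * 151 = 1387.06 N

1387.06


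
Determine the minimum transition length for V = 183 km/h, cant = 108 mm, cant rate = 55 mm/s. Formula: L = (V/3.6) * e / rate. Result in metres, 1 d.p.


Convert speed: V = 183 / 3.6 = 50.8333 m/s
L = 50.8333 * 108 / 55
L = 5490.0 / 55
L = 99.8 m

99.8


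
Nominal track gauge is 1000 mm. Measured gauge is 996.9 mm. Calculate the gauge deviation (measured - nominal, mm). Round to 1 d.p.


Deviation = measured - nominal
Deviation = 996.9 - 1000
Deviation = -3.1 mm

-3.1


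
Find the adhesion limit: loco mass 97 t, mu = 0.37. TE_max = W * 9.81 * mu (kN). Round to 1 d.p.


TE_max = W * g * mu
TE_max = 97 * 9.81 * 0.37
TE_max = 951.57 * 0.37
TE_max = 352.1 kN

352.1


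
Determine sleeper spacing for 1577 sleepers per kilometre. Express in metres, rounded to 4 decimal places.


Spacing = 1000 m / number of sleepers
Spacing = 1000 / 1577
Spacing = 0.6341 m

0.6341


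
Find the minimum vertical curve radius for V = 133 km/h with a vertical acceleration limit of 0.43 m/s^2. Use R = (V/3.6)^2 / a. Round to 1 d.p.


Convert speed: V = 133 / 3.6 = 36.9444 m/s
V^2 = 1364.892 m^2/s^2
R_v = 1364.892 / 0.43
R_v = 3174.2 m

3174.2


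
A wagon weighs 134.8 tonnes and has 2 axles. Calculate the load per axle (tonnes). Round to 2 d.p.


Load per axle = total weight / number of axles
Load = 134.8 / 2
Load = 67.40 tonnes

67.40


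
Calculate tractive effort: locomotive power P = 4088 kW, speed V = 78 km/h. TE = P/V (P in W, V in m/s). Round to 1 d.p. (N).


Convert: P = 4088 kW = 4088000 W
V = 78 / 3.6 = 21.6667 m/s
TE = 4088000 / 21.6667
TE = 188676.9 N

188676.9


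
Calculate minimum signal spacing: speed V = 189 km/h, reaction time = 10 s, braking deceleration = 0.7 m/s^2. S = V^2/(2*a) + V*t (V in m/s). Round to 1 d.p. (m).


V = 189 / 3.6 = 52.5 m/s
Braking distance = 52.5^2 / (2*0.7) = 1968.75 m
Sighting distance = 52.5 * 10 = 525.0 m
S = 1968.75 + 525.0 = 2493.8 m

2493.8


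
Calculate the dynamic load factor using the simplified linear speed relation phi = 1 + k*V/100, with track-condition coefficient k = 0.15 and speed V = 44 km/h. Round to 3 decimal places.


phi = 1 + k * V / 100
phi = 1 + 0.15 * 44 / 100
phi = 1 + 0.066
phi = 1.066

1.066


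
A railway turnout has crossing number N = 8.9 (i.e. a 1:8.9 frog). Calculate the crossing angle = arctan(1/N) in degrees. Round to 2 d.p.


1/N = 1/8.9 = 0.11236
angle = arctan(0.11236) = 0.11189 rad
angle = 0.11189 * 180/pi = 6.41 degrees

6.41


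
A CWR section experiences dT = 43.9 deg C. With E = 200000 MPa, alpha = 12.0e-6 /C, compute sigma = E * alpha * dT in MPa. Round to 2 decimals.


sigma = E * alpha * dT
sigma = 200000 * 12.0e-6 * 43.9
sigma = 2.4 * 43.9
sigma = 105.36 MPa

105.36


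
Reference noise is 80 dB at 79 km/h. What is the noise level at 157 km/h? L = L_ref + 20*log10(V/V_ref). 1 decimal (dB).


V/V_ref = 157 / 79 = 1.987342
log10(1.987342) = 0.298273
20 * 0.298273 = 5.9655
L = 80 + 5.9655 = 86.0 dB

86.0


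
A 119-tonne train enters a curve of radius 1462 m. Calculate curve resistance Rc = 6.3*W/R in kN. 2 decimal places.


Rc = 6.3 * W / R
Rc = 6.3 * 119 / 1462
Rc = 749.7 / 1462
Rc = 0.51 kN

0.51


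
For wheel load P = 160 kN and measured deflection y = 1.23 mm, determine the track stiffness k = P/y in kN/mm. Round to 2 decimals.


Track stiffness k = P / y
k = 160 / 1.23
k = 130.08 kN/mm

130.08


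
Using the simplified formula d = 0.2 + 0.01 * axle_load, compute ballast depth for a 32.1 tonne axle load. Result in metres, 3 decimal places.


d = 0.2 + 0.01 * 32.1
d = 0.2 + 0.321
d = 0.521 m

0.521


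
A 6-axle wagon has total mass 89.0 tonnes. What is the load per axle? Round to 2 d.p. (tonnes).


Load per axle = total weight / number of axles
Load = 89.0 / 6
Load = 14.83 tonnes

14.83


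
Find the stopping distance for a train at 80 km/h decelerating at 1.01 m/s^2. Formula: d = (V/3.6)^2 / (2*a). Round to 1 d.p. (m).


Convert speed: V = 80 / 3.6 = 22.2222 m/s
V^2 = 493.8272
d = 493.8272 / (2 * 1.01)
d = 493.8272 / 2.02
d = 244.5 m

244.5


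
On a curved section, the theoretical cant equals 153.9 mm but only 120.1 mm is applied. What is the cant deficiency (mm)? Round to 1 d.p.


Cant deficiency = equilibrium cant - actual cant
CD = 153.9 - 120.1
CD = 33.8 mm

33.8


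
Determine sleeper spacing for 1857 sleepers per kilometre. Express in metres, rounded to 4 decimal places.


Spacing = 1000 m / number of sleepers
Spacing = 1000 / 1857
Spacing = 0.5385 m

0.5385


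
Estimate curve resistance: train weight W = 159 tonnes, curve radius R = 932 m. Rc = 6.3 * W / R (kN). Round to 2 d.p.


Rc = 6.3 * W / R
Rc = 6.3 * 159 / 932
Rc = 1001.7 / 932
Rc = 1.07 kN

1.07


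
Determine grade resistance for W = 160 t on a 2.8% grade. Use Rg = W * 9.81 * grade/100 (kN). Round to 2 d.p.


Rg = W * 9.81 * grade / 100
Rg = 160 * 9.81 * 2.8 / 100
Rg = 1569.6 * 0.028
Rg = 43.95 kN

43.95


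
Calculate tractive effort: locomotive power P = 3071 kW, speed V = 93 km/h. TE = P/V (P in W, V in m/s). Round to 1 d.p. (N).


Convert: P = 3071 kW = 3071000 W
V = 93 / 3.6 = 25.8333 m/s
TE = 3071000 / 25.8333
TE = 118877.4 N

118877.4


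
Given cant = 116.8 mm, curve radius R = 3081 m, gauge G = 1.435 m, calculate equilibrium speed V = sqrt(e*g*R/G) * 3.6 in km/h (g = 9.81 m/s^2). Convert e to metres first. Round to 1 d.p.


Convert cant: e = 116.8 mm = 0.1168 m
V_ms = sqrt(0.1168 * 9.81 * 3081 / 1.435)
V_ms = sqrt(2460.093692) = 49.5993 m/s
V = 49.5993 * 3.6 = 178.6 km/h

178.6


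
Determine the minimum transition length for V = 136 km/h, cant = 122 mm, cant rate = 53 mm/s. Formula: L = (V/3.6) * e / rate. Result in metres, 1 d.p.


Convert speed: V = 136 / 3.6 = 37.7778 m/s
L = 37.7778 * 122 / 53
L = 4608.8889 / 53
L = 87.0 m

87.0


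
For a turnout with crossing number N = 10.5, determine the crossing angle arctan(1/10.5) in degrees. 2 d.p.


1/N = 1/10.5 = 0.095238
angle = arctan(0.095238) = 0.094952 rad
angle = 0.094952 * 180/pi = 5.44 degrees

5.44


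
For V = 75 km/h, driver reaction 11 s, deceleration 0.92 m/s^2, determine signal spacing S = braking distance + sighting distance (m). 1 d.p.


V = 75 / 3.6 = 20.8333 m/s
Braking distance = 20.8333^2 / (2*0.92) = 235.8847 m
Sighting distance = 20.8333 * 11 = 229.1667 m
S = 235.8847 + 229.1667 = 465.1 m

465.1


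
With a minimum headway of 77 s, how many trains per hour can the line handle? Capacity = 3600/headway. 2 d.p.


Capacity = 3600 / headway
Capacity = 3600 / 77
Capacity = 46.75 trains/hour

46.75


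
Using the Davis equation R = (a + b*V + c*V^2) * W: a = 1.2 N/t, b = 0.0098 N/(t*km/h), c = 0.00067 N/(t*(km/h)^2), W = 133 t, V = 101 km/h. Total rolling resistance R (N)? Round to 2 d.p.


b*V = 0.0098 * 101 = 0.9898
c*V^2 = 0.00067 * 10201 = 6.83467
R_per_t = 1.2 + 0.9898 + 6.83467 = 9.02447 N/t
R_total = 9.02447 * 133 = 1200.25 N

1200.25


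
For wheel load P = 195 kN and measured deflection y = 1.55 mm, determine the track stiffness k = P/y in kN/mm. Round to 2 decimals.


Track stiffness k = P / y
k = 195 / 1.55
k = 125.81 kN/mm

125.81


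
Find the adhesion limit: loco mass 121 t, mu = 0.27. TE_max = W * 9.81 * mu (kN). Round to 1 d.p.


TE_max = W * g * mu
TE_max = 121 * 9.81 * 0.27
TE_max = 1187.01 * 0.27
TE_max = 320.5 kN

320.5


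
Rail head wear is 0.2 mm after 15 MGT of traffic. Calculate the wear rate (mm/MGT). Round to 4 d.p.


Wear rate = total wear / cumulative tonnage
Rate = 0.2 / 15
Rate = 0.0133 mm/MGT

0.0133


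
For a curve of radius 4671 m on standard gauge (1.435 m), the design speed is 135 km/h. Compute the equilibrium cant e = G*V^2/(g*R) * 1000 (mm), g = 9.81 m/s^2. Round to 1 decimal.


Convert speed: V = 135 / 3.6 = 37.5 m/s
Apply formula: e = 1.435 * 37.5^2 / (9.81 * 4671)
e = 1.435 * 1406.25 / 45822.51
e = 0.044039 m = 44.0 mm

44.0


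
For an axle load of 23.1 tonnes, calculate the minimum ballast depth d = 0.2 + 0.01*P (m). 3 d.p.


d = 0.2 + 0.01 * 23.1
d = 0.2 + 0.231
d = 0.431 m

0.431


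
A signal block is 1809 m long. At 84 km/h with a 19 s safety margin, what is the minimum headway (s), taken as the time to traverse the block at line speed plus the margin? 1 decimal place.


V = 84 / 3.6 = 23.3333 m/s
Block traversal time = 1809 / 23.3333 = 77.5286 s
Headway = 77.5286 + 19
Headway = 96.5 s

96.5


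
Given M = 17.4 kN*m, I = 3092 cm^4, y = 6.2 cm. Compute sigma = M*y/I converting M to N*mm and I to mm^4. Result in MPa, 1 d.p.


Convert units:
M = 17.4 kN*m = 17400000 N*mm
y = 6.2 cm = 62 mm
I = 3092 cm^4 = 30920000 mm^4
sigma = 17400000 * 62 / 30920000
sigma = 34.9 MPa

34.9
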